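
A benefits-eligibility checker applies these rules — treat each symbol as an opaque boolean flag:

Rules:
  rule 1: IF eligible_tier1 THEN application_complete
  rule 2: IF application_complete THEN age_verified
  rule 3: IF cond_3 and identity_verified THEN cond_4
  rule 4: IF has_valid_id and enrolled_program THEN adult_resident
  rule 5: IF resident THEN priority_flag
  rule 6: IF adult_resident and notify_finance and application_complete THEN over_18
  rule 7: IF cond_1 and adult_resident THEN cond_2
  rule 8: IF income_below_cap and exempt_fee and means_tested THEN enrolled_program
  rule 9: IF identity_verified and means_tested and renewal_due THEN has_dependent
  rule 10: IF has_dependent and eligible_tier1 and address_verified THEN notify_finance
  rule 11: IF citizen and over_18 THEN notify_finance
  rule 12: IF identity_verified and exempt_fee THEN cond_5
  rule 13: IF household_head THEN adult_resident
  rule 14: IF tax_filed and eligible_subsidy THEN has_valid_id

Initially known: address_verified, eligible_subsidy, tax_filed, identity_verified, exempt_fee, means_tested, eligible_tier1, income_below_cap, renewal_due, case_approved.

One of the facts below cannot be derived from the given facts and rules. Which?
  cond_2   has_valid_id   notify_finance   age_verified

[1] rule 1 [IF eligible_tier1 THEN application_complete]; rule 8 [IF income_below_cap and exempt_fee and means_tested THEN enrolled_program]; rule 9 [IF identity_verified and means_tested and renewal_due THEN has_dependent]; rule 12 [IF identity_verified and exempt_fee THEN cond_5]; rule 14 [IF tax_filed and eligible_subsidy THEN has_valid_id]. ⇒ new: application_complete, enrolled_program, has_dependent, cond_5, has_valid_id.
[2] rule 2 [IF application_complete THEN age_verified]; rule 4 [IF has_valid_id and enrolled_program THEN adult_resident]; rule 10 [IF has_dependent and eligible_tier1 and address_verified THEN notify_finance]. ⇒ new: age_verified, adult_resident, notify_finance.
[3] rule 6 [IF adult_resident and notify_finance and application_complete THEN over_18]. ⇒ new: over_18.
Derived: has_valid_id (round 1), notify_finance (round 2), age_verified (round 2). cond_2 never appears in any round.

cond_2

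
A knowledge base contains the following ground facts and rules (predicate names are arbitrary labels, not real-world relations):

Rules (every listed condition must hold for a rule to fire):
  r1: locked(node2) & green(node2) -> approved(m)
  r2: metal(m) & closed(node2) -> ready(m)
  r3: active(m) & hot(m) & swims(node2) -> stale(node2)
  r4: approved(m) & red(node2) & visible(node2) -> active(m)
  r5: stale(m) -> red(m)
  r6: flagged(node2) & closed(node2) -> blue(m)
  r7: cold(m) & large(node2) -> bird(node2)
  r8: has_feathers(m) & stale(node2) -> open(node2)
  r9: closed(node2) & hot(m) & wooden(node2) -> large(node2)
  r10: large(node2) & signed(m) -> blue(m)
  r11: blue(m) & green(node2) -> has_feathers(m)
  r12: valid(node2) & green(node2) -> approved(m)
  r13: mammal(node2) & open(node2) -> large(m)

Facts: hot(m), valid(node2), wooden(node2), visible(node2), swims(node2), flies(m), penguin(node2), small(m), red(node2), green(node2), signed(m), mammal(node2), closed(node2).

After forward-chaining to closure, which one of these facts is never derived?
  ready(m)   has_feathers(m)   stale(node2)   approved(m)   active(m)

[1] r9 [closed(node2) & hot(m) & wooden(node2) -> large(node2)]; r12 [valid(node2) & green(node2) -> approved(m)]. ⇒ new: large(node2), approved(m).
[2] r4 [approved(m) & red(node2) & visible(node2) -> active(m)]; r10 [large(node2) & signed(m) -> blue(m)]. ⇒ new: active(m), blue(m).
[3] r3 [active(m) & hot(m) & swims(node2) -> stale(node2)]; r11 [blue(m) & green(node2) -> has_feathers(m)]. ⇒ new: stale(node2), has_feathers(m).
[4] r8 [has_feathers(m) & stale(node2) -> open(node2)]. ⇒ new: open(node2).
[5] r13 [mammal(node2) & open(node2) -> large(m)]. ⇒ new: large(m).
Derived: has_feathers(m) (round 3), active(m) (round 2), approved(m) (round 1), stale(node2) (round 3). ready(m) never appears in any round.

ready(m)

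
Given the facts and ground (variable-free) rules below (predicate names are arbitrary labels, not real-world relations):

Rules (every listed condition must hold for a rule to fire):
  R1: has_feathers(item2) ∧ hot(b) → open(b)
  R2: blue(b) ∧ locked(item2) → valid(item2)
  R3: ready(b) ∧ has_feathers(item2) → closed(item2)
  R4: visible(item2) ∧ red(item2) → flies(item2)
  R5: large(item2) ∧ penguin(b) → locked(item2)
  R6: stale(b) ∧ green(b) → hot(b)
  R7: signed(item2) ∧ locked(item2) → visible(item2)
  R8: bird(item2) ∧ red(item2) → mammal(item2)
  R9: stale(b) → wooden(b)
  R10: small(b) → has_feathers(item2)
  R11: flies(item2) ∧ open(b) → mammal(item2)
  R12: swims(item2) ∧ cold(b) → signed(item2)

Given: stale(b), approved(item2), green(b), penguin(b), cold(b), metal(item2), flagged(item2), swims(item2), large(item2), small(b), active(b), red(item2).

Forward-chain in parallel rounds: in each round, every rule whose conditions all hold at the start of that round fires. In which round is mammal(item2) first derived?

4

Round 1 — R5, R6, R9, R10, R12, derive locked(item2), hot(b), wooden(b), has_feathers(item2), signed(item2).
Round 2 — R1, R7, derive open(b), visible(item2).
Round 3 — R4, derive flies(item2).
Round 4 — R11, derive mammal(item2).
mammal(item2) first appears in round 4.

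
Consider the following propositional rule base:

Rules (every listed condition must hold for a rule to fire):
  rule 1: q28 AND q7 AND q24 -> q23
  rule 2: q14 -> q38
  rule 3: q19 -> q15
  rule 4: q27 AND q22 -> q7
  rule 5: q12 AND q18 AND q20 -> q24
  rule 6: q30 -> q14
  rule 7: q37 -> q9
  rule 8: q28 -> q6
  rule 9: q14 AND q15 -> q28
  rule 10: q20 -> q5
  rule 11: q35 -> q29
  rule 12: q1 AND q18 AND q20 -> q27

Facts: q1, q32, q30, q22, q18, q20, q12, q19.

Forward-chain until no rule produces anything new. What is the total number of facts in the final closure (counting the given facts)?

Round 1: rule 3 [q19 -> q15]; rule 5 [q12 AND q18 AND q20 -> q24]; rule 6 [q30 -> q14]; rule 10 [q20 -> q5]; rule 12 [q1 AND q18 AND q20 -> q27]. New: q15, q24, q14, q5, q27.
Round 2: rule 2 [q14 -> q38]; rule 4 [q27 AND q22 -> q7]; rule 9 [q14 AND q15 -> q28]. New: q38, q7, q28.
Round 3: rule 1 [q28 AND q7 AND q24 -> q23]; rule 8 [q28 -> q6]. New: q23, q6.
Closure: {q1, q12, q14, q15, q18, q19, q20, q22, q23, q24, q27, q28, q30, q32, q38, q5, q6, q7} — 18 facts.

18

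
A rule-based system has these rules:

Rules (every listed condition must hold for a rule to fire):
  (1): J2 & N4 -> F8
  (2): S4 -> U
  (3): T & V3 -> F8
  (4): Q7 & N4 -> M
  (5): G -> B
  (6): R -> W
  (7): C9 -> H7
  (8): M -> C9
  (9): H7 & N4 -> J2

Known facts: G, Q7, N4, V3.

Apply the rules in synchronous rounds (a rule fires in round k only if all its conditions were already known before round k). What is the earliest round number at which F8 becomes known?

Round 1: (4) [Q7 & N4 -> M]; (5) [G -> B]. Adds M, B.
Round 2: (8) [M -> C9]. Adds C9.
Round 3: (7) [C9 -> H7]. Adds H7.
Round 4: (9) [H7 & N4 -> J2]. Adds J2.
Round 5: (1) [J2 & N4 -> F8]. Adds F8.
F8 first appears in round 5.

5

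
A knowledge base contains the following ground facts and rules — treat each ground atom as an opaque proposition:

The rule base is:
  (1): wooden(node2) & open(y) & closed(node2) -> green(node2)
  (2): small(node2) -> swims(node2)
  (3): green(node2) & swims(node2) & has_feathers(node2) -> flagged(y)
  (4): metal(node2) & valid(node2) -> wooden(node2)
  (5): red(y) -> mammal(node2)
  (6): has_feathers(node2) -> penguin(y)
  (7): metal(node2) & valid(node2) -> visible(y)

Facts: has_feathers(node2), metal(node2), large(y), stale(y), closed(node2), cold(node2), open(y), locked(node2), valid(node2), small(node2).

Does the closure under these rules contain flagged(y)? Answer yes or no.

yes

Round 1 fires (2), (4), (6), (7), giving swims(node2), wooden(node2), penguin(y), visible(y).
Round 2 fires (1), giving green(node2).
Round 3 fires (3), giving flagged(y).
flagged(y) appears in round 3, so it is derivable.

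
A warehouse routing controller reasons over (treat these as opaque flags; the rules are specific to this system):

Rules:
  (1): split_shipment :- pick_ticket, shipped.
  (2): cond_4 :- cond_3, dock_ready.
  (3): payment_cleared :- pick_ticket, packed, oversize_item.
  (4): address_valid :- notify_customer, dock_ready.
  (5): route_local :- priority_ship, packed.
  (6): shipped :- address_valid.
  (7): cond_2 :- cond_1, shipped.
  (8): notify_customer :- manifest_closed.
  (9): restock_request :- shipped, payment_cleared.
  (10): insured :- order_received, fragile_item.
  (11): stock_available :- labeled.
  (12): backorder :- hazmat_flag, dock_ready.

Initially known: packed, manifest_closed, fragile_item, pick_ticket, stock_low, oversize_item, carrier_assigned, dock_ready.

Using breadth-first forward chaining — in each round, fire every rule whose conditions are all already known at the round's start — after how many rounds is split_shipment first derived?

Round 1 fires (3), (8), giving payment_cleared, notify_customer.
Round 2 fires (4), giving address_valid.
Round 3 fires (6), giving shipped.
Round 4 fires (1), (9), giving split_shipment, restock_request.
split_shipment first appears in round 4.

4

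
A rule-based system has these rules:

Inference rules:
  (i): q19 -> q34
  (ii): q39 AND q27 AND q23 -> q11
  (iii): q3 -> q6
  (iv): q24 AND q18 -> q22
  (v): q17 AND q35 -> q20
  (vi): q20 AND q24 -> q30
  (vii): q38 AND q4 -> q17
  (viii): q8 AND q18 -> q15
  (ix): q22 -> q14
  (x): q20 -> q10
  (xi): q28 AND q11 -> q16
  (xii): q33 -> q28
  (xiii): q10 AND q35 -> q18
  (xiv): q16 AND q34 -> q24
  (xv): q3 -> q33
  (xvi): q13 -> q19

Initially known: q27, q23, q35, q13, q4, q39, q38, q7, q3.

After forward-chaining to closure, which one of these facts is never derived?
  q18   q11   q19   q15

q15

Round 1 — (ii), (iii), (vii), (xv), (xvi), derive q11, q6, q17, q33, q19.
Round 2 — (i), (v), (xii), derive q34, q20, q28.
Round 3 — (x), (xi), derive q10, q16.
Round 4 — (xiii), (xiv), derive q18, q24.
Round 5 — (iv), (vi), derive q22, q30.
Round 6 — (ix), derive q14.
Derived: q18 (round 4), q11 (round 1), q19 (round 1). q15 never appears in any round.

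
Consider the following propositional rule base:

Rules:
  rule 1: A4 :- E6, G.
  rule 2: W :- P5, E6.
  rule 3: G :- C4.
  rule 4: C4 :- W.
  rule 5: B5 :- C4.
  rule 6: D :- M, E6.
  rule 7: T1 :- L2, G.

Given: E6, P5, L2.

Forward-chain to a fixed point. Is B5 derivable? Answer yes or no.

Round 1 fires rule 2, giving W.
Round 2 fires rule 4, giving C4.
Round 3 fires rule 3, rule 5, giving G, B5.
Round 4 fires rule 1, rule 7, giving A4, T1.
B5 appears in round 3, so it is derivable.

yes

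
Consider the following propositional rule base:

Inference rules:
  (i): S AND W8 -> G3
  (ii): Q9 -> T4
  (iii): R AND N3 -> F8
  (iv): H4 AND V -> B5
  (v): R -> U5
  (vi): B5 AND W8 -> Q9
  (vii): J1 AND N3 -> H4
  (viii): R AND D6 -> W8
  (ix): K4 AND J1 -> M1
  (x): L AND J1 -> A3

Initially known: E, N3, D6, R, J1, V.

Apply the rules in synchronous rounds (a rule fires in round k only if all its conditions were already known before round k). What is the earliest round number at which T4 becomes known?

Round 1 fires (iii), (v), (vii), (viii), giving F8, U5, H4, W8.
Round 2 fires (iv), giving B5.
Round 3 fires (vi), giving Q9.
Round 4 fires (ii), giving T4.
T4 first appears in round 4.

4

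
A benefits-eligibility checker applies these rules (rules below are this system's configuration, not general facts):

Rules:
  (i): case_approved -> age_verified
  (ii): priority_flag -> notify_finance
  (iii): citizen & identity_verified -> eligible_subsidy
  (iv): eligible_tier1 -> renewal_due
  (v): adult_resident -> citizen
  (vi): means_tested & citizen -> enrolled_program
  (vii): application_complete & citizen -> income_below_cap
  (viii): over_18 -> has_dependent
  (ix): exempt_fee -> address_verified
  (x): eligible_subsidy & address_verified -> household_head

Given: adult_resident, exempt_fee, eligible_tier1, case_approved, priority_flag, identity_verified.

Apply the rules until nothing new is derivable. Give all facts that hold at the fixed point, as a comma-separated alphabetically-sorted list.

address_verified, adult_resident, age_verified, case_approved, citizen, eligible_subsidy, eligible_tier1, exempt_fee, household_head, identity_verified, notify_finance, priority_flag, renewal_due

Round 1 — (i), (ii), (iv), (v), (ix), derive age_verified, notify_finance, renewal_due, citizen, address_verified.
Round 2 — (iii), derive eligible_subsidy.
Round 3 — (x), derive household_head.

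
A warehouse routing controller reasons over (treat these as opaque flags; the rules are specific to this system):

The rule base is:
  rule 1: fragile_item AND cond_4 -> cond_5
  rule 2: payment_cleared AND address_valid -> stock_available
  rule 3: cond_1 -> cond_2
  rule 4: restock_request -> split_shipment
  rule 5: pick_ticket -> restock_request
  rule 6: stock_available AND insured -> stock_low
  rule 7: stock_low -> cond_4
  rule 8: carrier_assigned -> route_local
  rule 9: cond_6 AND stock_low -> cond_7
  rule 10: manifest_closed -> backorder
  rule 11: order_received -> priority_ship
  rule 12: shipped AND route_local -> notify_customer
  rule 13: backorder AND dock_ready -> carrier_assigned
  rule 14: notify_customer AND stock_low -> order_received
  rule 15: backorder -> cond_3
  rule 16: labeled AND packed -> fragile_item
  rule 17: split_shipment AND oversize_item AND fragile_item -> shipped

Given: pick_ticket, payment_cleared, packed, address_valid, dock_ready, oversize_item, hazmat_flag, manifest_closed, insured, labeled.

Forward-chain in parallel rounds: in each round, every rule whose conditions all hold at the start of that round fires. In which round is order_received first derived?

5

[1] rule 2 [payment_cleared AND address_valid -> stock_available]; rule 5 [pick_ticket -> restock_request]; rule 10 [manifest_closed -> backorder]; rule 16 [labeled AND packed -> fragile_item]. ⇒ new: stock_available, restock_request, backorder, fragile_item.
[2] rule 4 [restock_request -> split_shipment]; rule 6 [stock_available AND insured -> stock_low]; rule 13 [backorder AND dock_ready -> carrier_assigned]; rule 15 [backorder -> cond_3]. ⇒ new: split_shipment, stock_low, carrier_assigned, cond_3.
[3] rule 7 [stock_low -> cond_4]; rule 8 [carrier_assigned -> route_local]; rule 17 [split_shipment AND oversize_item AND fragile_item -> shipped]. ⇒ new: cond_4, route_local, shipped.
[4] rule 1 [fragile_item AND cond_4 -> cond_5]; rule 12 [shipped AND route_local -> notify_customer]. ⇒ new: cond_5, notify_customer.
[5] rule 14 [notify_customer AND stock_low -> order_received]. ⇒ new: order_received.
order_received first appears in round 5.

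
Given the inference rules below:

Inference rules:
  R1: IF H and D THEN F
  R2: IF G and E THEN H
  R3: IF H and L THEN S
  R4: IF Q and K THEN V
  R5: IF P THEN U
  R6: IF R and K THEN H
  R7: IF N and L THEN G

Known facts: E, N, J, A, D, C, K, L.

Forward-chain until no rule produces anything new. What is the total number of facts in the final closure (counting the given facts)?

[1] R7 [IF N and L THEN G]. ⇒ new: G.
[2] R2 [IF G and E THEN H]. ⇒ new: H.
[3] R1 [IF H and D THEN F]; R3 [IF H and L THEN S]. ⇒ new: F, S.
Closure: {A, C, D, E, F, G, H, J, K, L, N, S} — 12 facts.

12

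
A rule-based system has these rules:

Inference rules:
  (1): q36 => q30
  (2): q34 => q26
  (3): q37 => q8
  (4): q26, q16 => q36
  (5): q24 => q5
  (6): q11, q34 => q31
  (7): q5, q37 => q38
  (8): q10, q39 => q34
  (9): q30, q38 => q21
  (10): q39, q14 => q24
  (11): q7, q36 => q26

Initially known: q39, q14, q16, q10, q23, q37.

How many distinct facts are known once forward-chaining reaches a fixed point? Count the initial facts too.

15

Round 1: (3) [q37 => q8]; (8) [q10, q39 => q34]; (10) [q39, q14 => q24]. Adds q8, q34, q24.
Round 2: (2) [q34 => q26]; (5) [q24 => q5]. Adds q26, q5.
Round 3: (4) [q26, q16 => q36]; (7) [q5, q37 => q38]. Adds q36, q38.
Round 4: (1) [q36 => q30]. Adds q30.
Round 5: (9) [q30, q38 => q21]. Adds q21.
Closure: {q10, q14, q16, q21, q23, q24, q26, q30, q34, q36, q37, q38, q39, q5, q8} — 15 facts.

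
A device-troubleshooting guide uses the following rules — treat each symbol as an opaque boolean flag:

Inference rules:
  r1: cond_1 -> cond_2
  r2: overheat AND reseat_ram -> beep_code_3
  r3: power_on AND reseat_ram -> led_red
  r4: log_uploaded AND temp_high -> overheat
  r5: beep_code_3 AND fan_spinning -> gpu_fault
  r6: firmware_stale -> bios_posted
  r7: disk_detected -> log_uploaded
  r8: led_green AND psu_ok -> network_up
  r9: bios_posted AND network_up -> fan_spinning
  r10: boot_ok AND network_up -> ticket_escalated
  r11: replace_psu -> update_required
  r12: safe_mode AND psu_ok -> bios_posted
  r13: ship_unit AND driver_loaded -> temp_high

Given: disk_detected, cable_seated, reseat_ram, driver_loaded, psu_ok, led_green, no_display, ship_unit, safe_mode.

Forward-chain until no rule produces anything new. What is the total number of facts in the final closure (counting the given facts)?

Round 1: r7 [disk_detected -> log_uploaded]; r8 [led_green AND psu_ok -> network_up]; r12 [safe_mode AND psu_ok -> bios_posted]; r13 [ship_unit AND driver_loaded -> temp_high]. Adds log_uploaded, network_up, bios_posted, temp_high.
Round 2: r4 [log_uploaded AND temp_high -> overheat]; r9 [bios_posted AND network_up -> fan_spinning]. Adds overheat, fan_spinning.
Round 3: r2 [overheat AND reseat_ram -> beep_code_3]. Adds beep_code_3.
Round 4: r5 [beep_code_3 AND fan_spinning -> gpu_fault]. Adds gpu_fault.
Closure: {beep_code_3, bios_posted, cable_seated, disk_detected, driver_loaded, fan_spinning, gpu_fault, led_green, log_uploaded, network_up, no_display, overheat, psu_ok, reseat_ram, safe_mode, ship_unit, temp_high} — 17 facts.

17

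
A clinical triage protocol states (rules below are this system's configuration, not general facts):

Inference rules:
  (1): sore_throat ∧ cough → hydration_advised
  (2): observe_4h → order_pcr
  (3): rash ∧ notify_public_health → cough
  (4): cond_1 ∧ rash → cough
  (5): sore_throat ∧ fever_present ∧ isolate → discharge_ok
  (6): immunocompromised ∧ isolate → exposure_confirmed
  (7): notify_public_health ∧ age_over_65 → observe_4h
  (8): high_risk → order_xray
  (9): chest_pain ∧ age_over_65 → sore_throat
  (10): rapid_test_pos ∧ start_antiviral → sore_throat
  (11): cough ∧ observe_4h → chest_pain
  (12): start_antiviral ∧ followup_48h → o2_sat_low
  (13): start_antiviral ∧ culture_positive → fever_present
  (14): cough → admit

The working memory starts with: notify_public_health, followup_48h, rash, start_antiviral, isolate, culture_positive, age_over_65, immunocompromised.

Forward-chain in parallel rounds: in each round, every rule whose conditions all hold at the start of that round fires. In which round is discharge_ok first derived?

4

Round 1: (3) [rash ∧ notify_public_health → cough]; (6) [immunocompromised ∧ isolate → exposure_confirmed]; (7) [notify_public_health ∧ age_over_65 → observe_4h]; (12) [start_antiviral ∧ followup_48h → o2_sat_low]; (13) [start_antiviral ∧ culture_positive → fever_present]. Adds cough, exposure_confirmed, observe_4h, o2_sat_low, fever_present.
Round 2: (2) [observe_4h → order_pcr]; (11) [cough ∧ observe_4h → chest_pain]; (14) [cough → admit]. Adds order_pcr, chest_pain, admit.
Round 3: (9) [chest_pain ∧ age_over_65 → sore_throat]. Adds sore_throat.
Round 4: (1) [sore_throat ∧ cough → hydration_advised]; (5) [sore_throat ∧ fever_present ∧ isolate → discharge_ok]. Adds hydration_advised, discharge_ok.
discharge_ok first appears in round 4.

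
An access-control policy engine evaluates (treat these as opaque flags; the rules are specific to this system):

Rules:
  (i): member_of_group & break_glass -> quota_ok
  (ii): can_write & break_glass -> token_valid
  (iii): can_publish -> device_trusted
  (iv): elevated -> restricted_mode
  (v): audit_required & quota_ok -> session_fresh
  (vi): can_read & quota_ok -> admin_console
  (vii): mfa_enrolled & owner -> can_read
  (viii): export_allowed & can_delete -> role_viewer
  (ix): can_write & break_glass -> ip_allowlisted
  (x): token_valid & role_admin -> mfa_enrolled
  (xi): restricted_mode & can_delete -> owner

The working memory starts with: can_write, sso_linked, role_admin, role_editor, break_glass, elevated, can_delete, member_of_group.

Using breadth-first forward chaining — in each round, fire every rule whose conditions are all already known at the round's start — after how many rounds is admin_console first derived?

Round 1: (i) [member_of_group & break_glass -> quota_ok]; (ii) [can_write & break_glass -> token_valid]; (iv) [elevated -> restricted_mode]; (ix) [can_write & break_glass -> ip_allowlisted]. Adds quota_ok, token_valid, restricted_mode, ip_allowlisted.
Round 2: (x) [token_valid & role_admin -> mfa_enrolled]; (xi) [restricted_mode & can_delete -> owner]. Adds mfa_enrolled, owner.
Round 3: (vii) [mfa_enrolled & owner -> can_read]. Adds can_read.
Round 4: (vi) [can_read & quota_ok -> admin_console]. Adds admin_console.
admin_console first appears in round 4.

4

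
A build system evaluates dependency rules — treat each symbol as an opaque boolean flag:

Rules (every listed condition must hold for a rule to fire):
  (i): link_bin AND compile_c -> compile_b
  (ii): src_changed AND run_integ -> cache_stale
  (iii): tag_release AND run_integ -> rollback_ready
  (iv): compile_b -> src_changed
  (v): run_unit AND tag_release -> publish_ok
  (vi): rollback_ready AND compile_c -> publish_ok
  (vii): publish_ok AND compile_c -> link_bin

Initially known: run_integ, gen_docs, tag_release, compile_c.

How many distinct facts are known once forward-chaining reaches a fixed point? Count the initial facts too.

[1] (iii) [tag_release AND run_integ -> rollback_ready]. ⇒ new: rollback_ready.
[2] (vi) [rollback_ready AND compile_c -> publish_ok]. ⇒ new: publish_ok.
[3] (vii) [publish_ok AND compile_c -> link_bin]. ⇒ new: link_bin.
[4] (i) [link_bin AND compile_c -> compile_b]. ⇒ new: compile_b.
[5] (iv) [compile_b -> src_changed]. ⇒ new: src_changed.
[6] (ii) [src_changed AND run_integ -> cache_stale]. ⇒ new: cache_stale.
Closure: {cache_stale, compile_b, compile_c, gen_docs, link_bin, publish_ok, rollback_ready, run_integ, src_changed, tag_release} — 10 facts.

10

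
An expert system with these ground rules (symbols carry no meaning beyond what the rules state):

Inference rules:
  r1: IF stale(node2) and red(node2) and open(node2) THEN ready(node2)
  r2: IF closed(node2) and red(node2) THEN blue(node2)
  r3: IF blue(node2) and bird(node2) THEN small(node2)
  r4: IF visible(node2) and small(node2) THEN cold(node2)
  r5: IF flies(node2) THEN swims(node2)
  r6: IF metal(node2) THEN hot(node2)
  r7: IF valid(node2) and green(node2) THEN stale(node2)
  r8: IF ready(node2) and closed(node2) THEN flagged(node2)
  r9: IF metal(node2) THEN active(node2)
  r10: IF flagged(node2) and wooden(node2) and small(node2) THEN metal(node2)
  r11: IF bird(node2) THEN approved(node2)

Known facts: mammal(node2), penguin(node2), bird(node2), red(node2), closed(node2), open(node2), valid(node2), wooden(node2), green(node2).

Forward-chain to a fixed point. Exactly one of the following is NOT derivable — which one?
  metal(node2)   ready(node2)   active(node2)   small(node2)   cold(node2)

Round 1 fires r2, r7, r11, giving blue(node2), stale(node2), approved(node2).
Round 2 fires r1, r3, giving ready(node2), small(node2).
Round 3 fires r8, giving flagged(node2).
Round 4 fires r10, giving metal(node2).
Round 5 fires r6, r9, giving hot(node2), active(node2).
Derived: metal(node2) (round 4), small(node2) (round 2), active(node2) (round 5), ready(node2) (round 2). cold(node2) never appears in any round.

cold(node2)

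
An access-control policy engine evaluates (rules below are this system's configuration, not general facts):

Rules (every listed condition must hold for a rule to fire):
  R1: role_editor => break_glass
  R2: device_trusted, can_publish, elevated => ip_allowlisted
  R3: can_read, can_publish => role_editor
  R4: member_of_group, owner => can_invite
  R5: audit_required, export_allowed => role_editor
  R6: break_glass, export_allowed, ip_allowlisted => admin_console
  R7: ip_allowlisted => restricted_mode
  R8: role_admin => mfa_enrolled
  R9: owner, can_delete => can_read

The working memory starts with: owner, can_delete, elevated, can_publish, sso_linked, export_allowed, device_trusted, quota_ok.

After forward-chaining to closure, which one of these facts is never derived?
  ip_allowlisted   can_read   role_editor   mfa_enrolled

Round 1 fires R2, R9, giving ip_allowlisted, can_read.
Round 2 fires R3, R7, giving role_editor, restricted_mode.
Round 3 fires R1, giving break_glass.
Round 4 fires R6, giving admin_console.
Derived: can_read (round 1), role_editor (round 2), ip_allowlisted (round 1). mfa_enrolled never appears in any round.

mfa_enrolled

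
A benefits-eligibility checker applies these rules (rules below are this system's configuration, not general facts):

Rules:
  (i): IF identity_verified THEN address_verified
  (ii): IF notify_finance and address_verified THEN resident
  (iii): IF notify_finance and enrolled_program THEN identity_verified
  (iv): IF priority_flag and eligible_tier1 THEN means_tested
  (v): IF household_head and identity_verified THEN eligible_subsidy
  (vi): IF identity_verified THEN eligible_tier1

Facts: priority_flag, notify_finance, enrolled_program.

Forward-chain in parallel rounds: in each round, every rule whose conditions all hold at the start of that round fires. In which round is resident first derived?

3

Round 1: (iii) [IF notify_finance and enrolled_program THEN identity_verified]. Adds identity_verified.
Round 2: (i) [IF identity_verified THEN address_verified]; (vi) [IF identity_verified THEN eligible_tier1]. Adds address_verified, eligible_tier1.
Round 3: (ii) [IF notify_finance and address_verified THEN resident]; (iv) [IF priority_flag and eligible_tier1 THEN means_tested]. Adds resident, means_tested.
resident first appears in round 3.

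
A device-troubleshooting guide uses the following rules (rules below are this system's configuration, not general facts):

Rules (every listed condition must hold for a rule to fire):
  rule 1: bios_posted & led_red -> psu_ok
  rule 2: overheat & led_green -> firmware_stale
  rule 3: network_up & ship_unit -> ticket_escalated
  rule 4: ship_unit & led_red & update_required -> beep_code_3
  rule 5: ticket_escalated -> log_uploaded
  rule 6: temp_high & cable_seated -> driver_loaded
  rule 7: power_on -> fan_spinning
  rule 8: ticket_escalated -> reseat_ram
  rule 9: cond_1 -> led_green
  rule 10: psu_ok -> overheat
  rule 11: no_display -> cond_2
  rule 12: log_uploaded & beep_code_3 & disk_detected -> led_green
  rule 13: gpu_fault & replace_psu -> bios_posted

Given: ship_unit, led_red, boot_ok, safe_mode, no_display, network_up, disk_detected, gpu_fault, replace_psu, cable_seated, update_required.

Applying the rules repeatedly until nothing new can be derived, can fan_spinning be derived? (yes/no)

no

[1] rule 3 [network_up & ship_unit -> ticket_escalated]; rule 4 [ship_unit & led_red & update_required -> beep_code_3]; rule 11 [no_display -> cond_2]; rule 13 [gpu_fault & replace_psu -> bios_posted]. ⇒ new: ticket_escalated, beep_code_3, cond_2, bios_posted.
[2] rule 1 [bios_posted & led_red -> psu_ok]; rule 5 [ticket_escalated -> log_uploaded]; rule 8 [ticket_escalated -> reseat_ram]. ⇒ new: psu_ok, log_uploaded, reseat_ram.
[3] rule 10 [psu_ok -> overheat]; rule 12 [log_uploaded & beep_code_3 & disk_detected -> led_green]. ⇒ new: overheat, led_green.
[4] rule 2 [overheat & led_green -> firmware_stale]. ⇒ new: firmware_stale.
Fixed point reached. fan_spinning is concluded only by rule 7; rule 7 needs power_on (never derived).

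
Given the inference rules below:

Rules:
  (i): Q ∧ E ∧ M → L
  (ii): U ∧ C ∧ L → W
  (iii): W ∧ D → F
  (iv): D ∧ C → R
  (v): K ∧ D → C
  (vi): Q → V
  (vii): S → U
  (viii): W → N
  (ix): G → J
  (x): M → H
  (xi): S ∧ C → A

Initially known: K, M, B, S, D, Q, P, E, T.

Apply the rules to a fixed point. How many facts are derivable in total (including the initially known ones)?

Round 1 — (i), (v), (vi), (vii), (x), derive L, C, V, U, H.
Round 2 — (ii), (iv), (xi), derive W, R, A.
Round 3 — (iii), (viii), derive F, N.
Closure: {A, B, C, D, E, F, H, K, L, M, N, P, Q, R, S, T, U, V, W} — 19 facts.

19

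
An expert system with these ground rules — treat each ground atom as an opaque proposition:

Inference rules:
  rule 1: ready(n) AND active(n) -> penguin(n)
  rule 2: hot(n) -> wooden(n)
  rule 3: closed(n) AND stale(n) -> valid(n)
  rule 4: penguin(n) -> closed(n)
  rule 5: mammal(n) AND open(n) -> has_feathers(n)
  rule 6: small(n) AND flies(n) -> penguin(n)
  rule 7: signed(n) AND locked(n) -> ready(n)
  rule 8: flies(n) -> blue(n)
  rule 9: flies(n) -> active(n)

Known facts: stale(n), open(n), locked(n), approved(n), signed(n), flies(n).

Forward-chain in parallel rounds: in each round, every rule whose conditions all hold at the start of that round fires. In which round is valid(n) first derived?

[1] rule 7 [signed(n) AND locked(n) -> ready(n)]; rule 8 [flies(n) -> blue(n)]; rule 9 [flies(n) -> active(n)]. ⇒ new: ready(n), blue(n), active(n).
[2] rule 1 [ready(n) AND active(n) -> penguin(n)]. ⇒ new: penguin(n).
[3] rule 4 [penguin(n) -> closed(n)]. ⇒ new: closed(n).
[4] rule 3 [closed(n) AND stale(n) -> valid(n)]. ⇒ new: valid(n).
valid(n) first appears in round 4.

4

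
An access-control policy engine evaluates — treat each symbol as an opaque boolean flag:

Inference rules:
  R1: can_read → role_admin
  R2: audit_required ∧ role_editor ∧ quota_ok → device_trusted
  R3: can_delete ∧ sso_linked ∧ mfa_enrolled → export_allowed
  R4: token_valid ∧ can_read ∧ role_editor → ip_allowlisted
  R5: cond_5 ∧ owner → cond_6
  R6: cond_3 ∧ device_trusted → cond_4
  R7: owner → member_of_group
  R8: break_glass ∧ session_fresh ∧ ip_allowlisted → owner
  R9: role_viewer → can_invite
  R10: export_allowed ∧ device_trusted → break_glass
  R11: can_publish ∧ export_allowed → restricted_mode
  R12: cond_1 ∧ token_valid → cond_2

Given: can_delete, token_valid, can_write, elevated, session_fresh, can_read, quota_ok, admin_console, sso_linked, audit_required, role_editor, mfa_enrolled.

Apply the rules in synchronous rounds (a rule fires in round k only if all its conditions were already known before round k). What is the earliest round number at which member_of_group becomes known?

[1] R1 [can_read → role_admin]; R2 [audit_required ∧ role_editor ∧ quota_ok → device_trusted]; R3 [can_delete ∧ sso_linked ∧ mfa_enrolled → export_allowed]; R4 [token_valid ∧ can_read ∧ role_editor → ip_allowlisted]. ⇒ new: role_admin, device_trusted, export_allowed, ip_allowlisted.
[2] R10 [export_allowed ∧ device_trusted → break_glass]. ⇒ new: break_glass.
[3] R8 [break_glass ∧ session_fresh ∧ ip_allowlisted → owner]. ⇒ new: owner.
[4] R7 [owner → member_of_group]. ⇒ new: member_of_group.
member_of_group first appears in round 4.

4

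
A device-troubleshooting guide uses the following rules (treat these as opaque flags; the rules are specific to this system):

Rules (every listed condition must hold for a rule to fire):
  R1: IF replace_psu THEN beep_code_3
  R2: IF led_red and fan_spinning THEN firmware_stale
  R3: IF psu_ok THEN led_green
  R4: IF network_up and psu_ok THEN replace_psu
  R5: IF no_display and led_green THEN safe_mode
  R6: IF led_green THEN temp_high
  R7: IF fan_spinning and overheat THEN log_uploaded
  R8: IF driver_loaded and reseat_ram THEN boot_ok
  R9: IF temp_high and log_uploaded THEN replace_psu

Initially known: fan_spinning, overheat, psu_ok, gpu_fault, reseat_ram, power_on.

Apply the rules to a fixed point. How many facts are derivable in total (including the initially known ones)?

Round 1: R3 [IF psu_ok THEN led_green]; R7 [IF fan_spinning and overheat THEN log_uploaded]. New: led_green, log_uploaded.
Round 2: R6 [IF led_green THEN temp_high]. New: temp_high.
Round 3: R9 [IF temp_high and log_uploaded THEN replace_psu]. New: replace_psu.
Round 4: R1 [IF replace_psu THEN beep_code_3]. New: beep_code_3.
Closure: {beep_code_3, fan_spinning, gpu_fault, led_green, log_uploaded, overheat, power_on, psu_ok, replace_psu, reseat_ram, temp_high} — 11 facts.

11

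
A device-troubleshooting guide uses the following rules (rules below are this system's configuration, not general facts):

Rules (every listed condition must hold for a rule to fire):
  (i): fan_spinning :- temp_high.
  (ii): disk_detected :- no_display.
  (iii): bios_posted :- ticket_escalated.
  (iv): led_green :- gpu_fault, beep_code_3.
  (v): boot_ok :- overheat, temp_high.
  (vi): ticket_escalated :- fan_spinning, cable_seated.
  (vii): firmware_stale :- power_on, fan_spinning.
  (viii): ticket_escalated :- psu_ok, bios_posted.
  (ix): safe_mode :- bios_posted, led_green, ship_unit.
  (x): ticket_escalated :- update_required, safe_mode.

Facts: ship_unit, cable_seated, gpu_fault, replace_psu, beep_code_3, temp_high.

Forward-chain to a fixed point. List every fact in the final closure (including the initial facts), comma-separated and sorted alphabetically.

beep_code_3, bios_posted, cable_seated, fan_spinning, gpu_fault, led_green, replace_psu, safe_mode, ship_unit, temp_high, ticket_escalated

[1] (i) [fan_spinning :- temp_high.]; (iv) [led_green :- gpu_fault, beep_code_3.]. ⇒ new: fan_spinning, led_green.
[2] (vi) [ticket_escalated :- fan_spinning, cable_seated.]. ⇒ new: ticket_escalated.
[3] (iii) [bios_posted :- ticket_escalated.]. ⇒ new: bios_posted.
[4] (ix) [safe_mode :- bios_posted, led_green, ship_unit.]. ⇒ new: safe_mode.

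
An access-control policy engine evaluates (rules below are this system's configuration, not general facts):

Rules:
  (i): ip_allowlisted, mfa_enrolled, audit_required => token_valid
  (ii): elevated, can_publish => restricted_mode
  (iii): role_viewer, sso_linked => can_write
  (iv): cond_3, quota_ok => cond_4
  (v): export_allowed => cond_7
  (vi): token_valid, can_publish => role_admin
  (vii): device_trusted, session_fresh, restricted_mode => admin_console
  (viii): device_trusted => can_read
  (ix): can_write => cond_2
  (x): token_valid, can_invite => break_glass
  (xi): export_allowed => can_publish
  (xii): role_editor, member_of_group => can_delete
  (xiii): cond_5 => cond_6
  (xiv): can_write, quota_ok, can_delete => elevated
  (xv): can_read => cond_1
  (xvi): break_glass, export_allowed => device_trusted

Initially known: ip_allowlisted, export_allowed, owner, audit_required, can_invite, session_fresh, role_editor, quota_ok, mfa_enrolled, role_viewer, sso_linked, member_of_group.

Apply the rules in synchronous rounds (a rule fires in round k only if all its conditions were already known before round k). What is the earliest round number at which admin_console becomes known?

Round 1 — (i), (iii), (v), (xi), (xii), derive token_valid, can_write, cond_7, can_publish, can_delete.
Round 2 — (vi), (ix), (x), (xiv), derive role_admin, cond_2, break_glass, elevated.
Round 3 — (ii), (xvi), derive restricted_mode, device_trusted.
Round 4 — (vii), (viii), derive admin_console, can_read.
admin_console first appears in round 4.

4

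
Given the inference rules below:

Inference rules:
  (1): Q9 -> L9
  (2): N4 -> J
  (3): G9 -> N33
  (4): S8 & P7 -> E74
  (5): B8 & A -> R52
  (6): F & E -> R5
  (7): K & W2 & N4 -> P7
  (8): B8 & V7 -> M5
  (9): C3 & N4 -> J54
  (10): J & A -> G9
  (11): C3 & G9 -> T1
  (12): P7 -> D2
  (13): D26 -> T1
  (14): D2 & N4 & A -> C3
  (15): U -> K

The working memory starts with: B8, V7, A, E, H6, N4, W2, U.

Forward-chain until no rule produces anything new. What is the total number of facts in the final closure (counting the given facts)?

Round 1: (2) [N4 -> J]; (5) [B8 & A -> R52]; (8) [B8 & V7 -> M5]; (15) [U -> K]. New: J, R52, M5, K.
Round 2: (7) [K & W2 & N4 -> P7]; (10) [J & A -> G9]. New: P7, G9.
Round 3: (3) [G9 -> N33]; (12) [P7 -> D2]. New: N33, D2.
Round 4: (14) [D2 & N4 & A -> C3]. New: C3.
Round 5: (9) [C3 & N4 -> J54]; (11) [C3 & G9 -> T1]. New: J54, T1.
Closure: {A, B8, C3, D2, E, G9, H6, J, J54, K, M5, N33, N4, P7, R52, T1, U, V7, W2} — 19 facts.

19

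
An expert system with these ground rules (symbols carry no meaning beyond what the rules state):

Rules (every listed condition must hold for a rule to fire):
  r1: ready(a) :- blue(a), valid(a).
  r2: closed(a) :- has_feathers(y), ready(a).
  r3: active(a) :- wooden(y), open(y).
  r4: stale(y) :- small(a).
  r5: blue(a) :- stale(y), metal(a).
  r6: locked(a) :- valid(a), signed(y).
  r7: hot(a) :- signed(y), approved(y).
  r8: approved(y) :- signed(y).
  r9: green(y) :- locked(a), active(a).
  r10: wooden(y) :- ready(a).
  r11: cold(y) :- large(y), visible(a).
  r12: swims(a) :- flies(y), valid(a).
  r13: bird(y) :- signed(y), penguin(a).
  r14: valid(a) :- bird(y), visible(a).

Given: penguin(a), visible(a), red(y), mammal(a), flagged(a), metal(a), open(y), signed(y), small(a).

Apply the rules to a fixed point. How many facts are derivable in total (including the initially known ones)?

Round 1: r4 [stale(y) :- small(a).]; r8 [approved(y) :- signed(y).]; r13 [bird(y) :- signed(y), penguin(a).]. New: stale(y), approved(y), bird(y).
Round 2: r5 [blue(a) :- stale(y), metal(a).]; r7 [hot(a) :- signed(y), approved(y).]; r14 [valid(a) :- bird(y), visible(a).]. New: blue(a), hot(a), valid(a).
Round 3: r1 [ready(a) :- blue(a), valid(a).]; r6 [locked(a) :- valid(a), signed(y).]. New: ready(a), locked(a).
Round 4: r10 [wooden(y) :- ready(a).]. New: wooden(y).
Round 5: r3 [active(a) :- wooden(y), open(y).]. New: active(a).
Round 6: r9 [green(y) :- locked(a), active(a).]. New: green(y).
Closure: {active(a), approved(y), bird(y), blue(a), flagged(a), green(y), hot(a), locked(a), mammal(a), metal(a), open(y), penguin(a), ready(a), red(y), signed(y), small(a), stale(y), valid(a), visible(a), wooden(y)} — 20 facts.

20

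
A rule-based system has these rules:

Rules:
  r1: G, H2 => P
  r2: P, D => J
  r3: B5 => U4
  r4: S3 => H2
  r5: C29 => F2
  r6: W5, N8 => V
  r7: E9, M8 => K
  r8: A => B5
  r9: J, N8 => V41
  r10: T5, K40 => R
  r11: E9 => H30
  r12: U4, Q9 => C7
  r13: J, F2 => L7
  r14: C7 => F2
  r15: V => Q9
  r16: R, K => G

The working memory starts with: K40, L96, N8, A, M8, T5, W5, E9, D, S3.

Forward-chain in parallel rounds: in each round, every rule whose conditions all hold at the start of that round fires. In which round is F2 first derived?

4

Round 1 — r4, r6, r7, r8, r10, r11, derive H2, V, K, B5, R, H30.
Round 2 — r3, r15, r16, derive U4, Q9, G.
Round 3 — r1, r12, derive P, C7.
Round 4 — r2, r14, derive J, F2.
F2 first appears in round 4.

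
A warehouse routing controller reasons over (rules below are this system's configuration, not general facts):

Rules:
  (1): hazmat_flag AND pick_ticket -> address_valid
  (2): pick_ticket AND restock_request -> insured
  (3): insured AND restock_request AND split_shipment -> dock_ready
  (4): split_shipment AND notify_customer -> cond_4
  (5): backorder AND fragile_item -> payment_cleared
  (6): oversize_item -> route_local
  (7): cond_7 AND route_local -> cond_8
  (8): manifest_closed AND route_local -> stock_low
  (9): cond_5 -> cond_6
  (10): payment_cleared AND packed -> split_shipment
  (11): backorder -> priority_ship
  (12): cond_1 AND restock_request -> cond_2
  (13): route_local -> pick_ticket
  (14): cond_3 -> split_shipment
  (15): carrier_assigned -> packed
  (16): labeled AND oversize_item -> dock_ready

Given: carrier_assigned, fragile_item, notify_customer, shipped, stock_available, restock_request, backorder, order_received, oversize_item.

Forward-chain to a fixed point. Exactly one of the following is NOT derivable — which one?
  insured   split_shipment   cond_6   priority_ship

cond_6

Round 1 fires (5), (6), (11), (15), giving payment_cleared, route_local, priority_ship, packed.
Round 2 fires (10), (13), giving split_shipment, pick_ticket.
Round 3 fires (2), (4), giving insured, cond_4.
Round 4 fires (3), giving dock_ready.
Derived: insured (round 3), priority_ship (round 1), split_shipment (round 2). cond_6 never appears in any round.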